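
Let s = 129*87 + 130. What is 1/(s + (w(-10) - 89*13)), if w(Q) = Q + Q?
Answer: 1/10176 ≈ 9.8270e-5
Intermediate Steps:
w(Q) = 2*Q
s = 11353 (s = 11223 + 130 = 11353)
1/(s + (w(-10) - 89*13)) = 1/(11353 + (2*(-10) - 89*13)) = 1/(11353 + (-20 - 1157)) = 1/(11353 - 1177) = 1/10176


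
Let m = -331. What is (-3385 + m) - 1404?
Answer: -5120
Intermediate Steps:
(-3385 + m) - 1404 = (-3385 - 331) - 1404 = -3716 - 1404 = -5120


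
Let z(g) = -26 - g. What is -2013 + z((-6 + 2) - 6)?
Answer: -2029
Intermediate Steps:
-2013 + z((-6 + 2) - 6) = -2013 + (-26 - ((-6 + 2) - 6)) = -2013 + (-26 - (-4 - 6)) = -2013 + (-26 - 1*(-10)) = -2013 + (-26 + 10) = -2013 - 16 = -2029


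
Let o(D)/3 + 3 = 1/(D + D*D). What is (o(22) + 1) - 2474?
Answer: -1255889/506 ≈ -2482.0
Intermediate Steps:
o(D) = -9 + 3/(D + D**2) (o(D) = -9 + 3/(D + D*D) = -9 + 3/(D + D**2))
(o(22) + 1) - 2474 = (3*(1 - 3*22 - 3*22**2)/(22*(1 + 22)) + 1) - 2474 = (3*(1/22)*(1 - 66 - 3*484)/23 + 1) - 2474 = (3*(1/22)*(1/23)*(1 - 66 - 1452) + 1) - 2474 = (3*(1/22)*(1/23)*(-1517) + 1) - 2474 = (-4551/506 + 1) - 2474 = -4045/506 - 2474 = -1255889/506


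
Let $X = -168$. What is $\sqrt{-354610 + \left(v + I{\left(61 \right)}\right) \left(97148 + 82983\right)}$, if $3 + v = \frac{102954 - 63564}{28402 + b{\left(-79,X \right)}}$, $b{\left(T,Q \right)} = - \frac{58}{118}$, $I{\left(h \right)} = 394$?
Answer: $\frac{\sqrt{21941328858641196569}}{558563} \approx 8386.1$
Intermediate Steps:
$b{\left(T,Q \right)} = - \frac{29}{59}$ ($b{\left(T,Q \right)} = \left(-58\right) \frac{1}{118} = - \frac{29}{59}$)
$v = - \frac{901019}{558563}$ ($v = -3 + \frac{102954 - 63564}{28402 - \frac{29}{59}} = -3 + \frac{39390}{\frac{1675689}{59}} = -3 + 39390 \cdot \frac{59}{1675689} = -3 + \frac{774670}{558563} = - \frac{901019}{558563} \approx -1.6131$)
$\sqrt{-354610 + \left(v + I{\left(61 \right)}\right) \left(97148 + 82983\right)} = \sqrt{-354610 + \left(- \frac{901019}{558563} + 394\right) \left(97148 + 82983\right)} = \sqrt{-354610 + \frac{219172803}{558563} \cdot 180131} = \sqrt{-354610 + \frac{39479816177193}{558563}} = \sqrt{\frac{39281744151763}{558563}} = \frac{\sqrt{21941328858641196569}}{558563}$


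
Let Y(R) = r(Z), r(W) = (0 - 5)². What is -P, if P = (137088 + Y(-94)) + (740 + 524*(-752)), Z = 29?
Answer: 256195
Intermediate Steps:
r(W) = 25 (r(W) = (-5)² = 25)
Y(R) = 25
P = -256195 (P = (137088 + 25) + (740 + 524*(-752)) = 137113 + (740 - 394048) = 137113 - 393308 = -256195)
-P = -1*(-256195) = 256195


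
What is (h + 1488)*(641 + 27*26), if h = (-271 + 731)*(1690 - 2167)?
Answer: -292682676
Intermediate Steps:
h = -219420 (h = 460*(-477) = -219420)
(h + 1488)*(641 + 27*26) = (-219420 + 1488)*(641 + 27*26) = -217932*(641 + 702) = -217932*1343 = -292682676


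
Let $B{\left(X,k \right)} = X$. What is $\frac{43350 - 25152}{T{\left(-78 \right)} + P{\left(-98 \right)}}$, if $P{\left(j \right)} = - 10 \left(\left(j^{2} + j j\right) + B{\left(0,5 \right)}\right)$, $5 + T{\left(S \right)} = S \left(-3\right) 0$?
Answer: $- \frac{18198}{192085} \approx -0.094739$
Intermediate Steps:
$T{\left(S \right)} = -5$ ($T{\left(S \right)} = -5 + S \left(-3\right) 0 = -5 + - 3 S 0 = -5 + 0 = -5$)
$P{\left(j \right)} = - 20 j^{2}$ ($P{\left(j \right)} = - 10 \left(\left(j^{2} + j j\right) + 0\right) = - 10 \left(\left(j^{2} + j^{2}\right) + 0\right) = - 10 \left(2 j^{2} + 0\right) = - 10 \cdot 2 j^{2} = - 20 j^{2}$)
$\frac{43350 - 25152}{T{\left(-78 \right)} + P{\left(-98 \right)}} = \frac{43350 - 25152}{-5 - 20 \left(-98\right)^{2}} = \frac{18198}{-5 - 192080} = \frac{18198}{-192085} = 18198 \left(- \frac{1}{192085}\right) = - \frac{18198}{192085}$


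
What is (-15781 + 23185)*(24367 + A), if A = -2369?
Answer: 162873192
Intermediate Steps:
(-15781 + 23185)*(24367 + A) = (-15781 + 23185)*(24367 - 2369) = 7404*21998 = 162873192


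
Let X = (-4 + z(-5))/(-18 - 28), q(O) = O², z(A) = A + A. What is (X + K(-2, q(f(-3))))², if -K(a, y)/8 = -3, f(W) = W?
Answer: 312481/529 ≈ 590.70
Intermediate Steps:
z(A) = 2*A
K(a, y) = 24 (K(a, y) = -8*(-3) = 24)
X = 7/23 (X = (-4 + 2*(-5))/(-18 - 28) = (-4 - 10)/(-46) = -14*(-1/46) = 7/23 ≈ 0.30435)
(X + K(-2, q(f(-3))))² = (7/23 + 24)² = (559/23)² = 312481/529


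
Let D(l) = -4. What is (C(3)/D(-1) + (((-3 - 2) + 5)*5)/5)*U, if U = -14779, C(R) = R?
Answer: 44337/4 ≈ 11084.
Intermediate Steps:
(C(3)/D(-1) + (((-3 - 2) + 5)*5)/5)*U = (3/(-4) + (((-3 - 2) + 5)*5)/5)*(-14779) = (3*(-¼) + ((-5 + 5)*5)*(⅕))*(-14779) = (-¾ + (0*5)*(⅕))*(-14779) = (-¾ + 0*(⅕))*(-14779) = (-¾ + 0)*(-14779) = -¾*(-14779) = 44337/4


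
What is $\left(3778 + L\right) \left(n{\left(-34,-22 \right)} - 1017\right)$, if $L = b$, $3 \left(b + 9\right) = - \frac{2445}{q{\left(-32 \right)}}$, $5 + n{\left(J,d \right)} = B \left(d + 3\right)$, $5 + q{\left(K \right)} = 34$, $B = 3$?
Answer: $- \frac{117056394}{29} \approx -4.0364 \cdot 10^{6}$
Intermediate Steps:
$q{\left(K \right)} = 29$ ($q{\left(K \right)} = -5 + 34 = 29$)
$n{\left(J,d \right)} = 4 + 3 d$ ($n{\left(J,d \right)} = -5 + 3 \left(d + 3\right) = -5 + 3 \left(3 + d\right) = -5 + \left(9 + 3 d\right) = 4 + 3 d$)
$b = - \frac{1076}{29}$ ($b = -9 + \frac{\left(-2445\right) \frac{1}{29}}{3} = -9 + \frac{1}{3} \left(- \frac{2445}{29}\right) = -9 - \frac{815}{29} = - \frac{1076}{29} \approx -37.103$)
$L = - \frac{1076}{29} \approx -37.103$
$\left(3778 + L\right) \left(n{\left(-34,-22 \right)} - 1017\right) = \left(3778 - \frac{1076}{29}\right) \left(\left(4 + 3 \left(-22\right)\right) - 1017\right) = \frac{108486 \left(\left(4 - 66\right) - 1017\right)}{29} = \frac{108486 \left(-62 - 1017\right)}{29} = \frac{108486}{29} \left(-1079\right) = - \frac{117056394}{29}$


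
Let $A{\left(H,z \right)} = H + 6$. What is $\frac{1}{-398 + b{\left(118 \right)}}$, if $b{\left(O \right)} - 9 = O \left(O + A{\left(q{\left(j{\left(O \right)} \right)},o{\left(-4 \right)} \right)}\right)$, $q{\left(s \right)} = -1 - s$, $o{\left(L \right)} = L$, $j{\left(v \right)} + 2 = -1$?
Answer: $\frac{1}{14479} \approx 6.9065 \cdot 10^{-5}$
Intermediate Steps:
$j{\left(v \right)} = -3$ ($j{\left(v \right)} = -2 - 1 = -3$)
$A{\left(H,z \right)} = 6 + H$
$b{\left(O \right)} = 9 + O \left(8 + O\right)$ ($b{\left(O \right)} = 9 + O \left(O + \left(6 - -2\right)\right) = 9 + O \left(O + \left(6 + \left(-1 + 3\right)\right)\right) = 9 + O \left(O + \left(6 + 2\right)\right) = 9 + O \left(O + 8\right) = 9 + O \left(8 + O\right)$)
$\frac{1}{-398 + b{\left(118 \right)}} = \frac{1}{-398 + \left(9 + 118^{2} + 8 \cdot 118\right)} = \frac{1}{-398 + \left(9 + 13924 + 944\right)} = \frac{1}{-398 + 14877} = \frac{1}{14479}$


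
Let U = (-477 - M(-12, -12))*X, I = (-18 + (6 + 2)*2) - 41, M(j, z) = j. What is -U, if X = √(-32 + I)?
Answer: 2325*I*√3 ≈ 4027.0*I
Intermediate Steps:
I = -43 (I = (-18 + 8*2) - 41 = (-18 + 16) - 41 = -2 - 41 = -43)
X = 5*I*√3 (X = √(-32 - 43) = √(-75) = 5*I*√3 ≈ 8.6602*I)
U = -2325*I*√3 (U = (-477 - 1*(-12))*(5*I*√3) = (-477 + 12)*(5*I*√3) = -2325*I*√3 ≈ -4027.0*I)
-U = -(-2325)*I*√3 = 2325*I*√3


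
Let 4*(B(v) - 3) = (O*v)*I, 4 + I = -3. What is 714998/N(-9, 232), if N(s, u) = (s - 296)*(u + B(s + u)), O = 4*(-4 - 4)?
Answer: -714998/3880515 ≈ -0.18425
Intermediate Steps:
I = -7 (I = -4 - 3 = -7)
O = -32 (O = 4*(-8) = -32)
B(v) = 3 + 56*v (B(v) = 3 + (-32*v*(-7))/4 = 3 + (224*v)/4 = 3 + 56*v)
N(s, u) = (-296 + s)*(3 + 56*s + 57*u) (N(s, u) = (s - 296)*(u + (3 + 56*(s + u))) = (-296 + s)*(u + (3 + (56*s + 56*u))) = (-296 + s)*(u + (3 + 56*s + 56*u)) = (-296 + s)*(3 + 56*s + 57*u))
714998/N(-9, 232) = 714998/(-888 - 16872*232 - 16573*(-9) + 56*(-9)² + 57*(-9)*232) = 714998/(-888 - 3914304 + 149157 + 56*81 - 119016) = 714998/(-888 - 3914304 + 149157 + 4536 - 119016) = 714998/(-3880515) = 714998*(-1/3880515) = -714998/3880515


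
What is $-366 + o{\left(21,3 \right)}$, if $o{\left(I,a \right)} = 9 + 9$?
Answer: $-348$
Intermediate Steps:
$o{\left(I,a \right)} = 18$
$-366 + o{\left(21,3 \right)} = -366 + 18 = -348$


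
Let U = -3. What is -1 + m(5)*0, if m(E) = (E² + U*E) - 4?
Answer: -1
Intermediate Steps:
m(E) = -4 + E² - 3*E (m(E) = (E² - 3*E) - 4 = -4 + E² - 3*E)
-1 + m(5)*0 = -1 + (-4 + 5² - 3*5)*0 = -1 + (-4 + 25 - 15)*0 = -1 + 6*0 = -1 + 0 = -1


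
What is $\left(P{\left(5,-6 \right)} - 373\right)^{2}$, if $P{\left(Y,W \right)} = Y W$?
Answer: $162409$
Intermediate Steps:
$P{\left(Y,W \right)} = W Y$
$\left(P{\left(5,-6 \right)} - 373\right)^{2} = \left(\left(-6\right) 5 - 373\right)^{2} = \left(-30 - 373\right)^{2} = \left(-403\right)^{2} = 162409$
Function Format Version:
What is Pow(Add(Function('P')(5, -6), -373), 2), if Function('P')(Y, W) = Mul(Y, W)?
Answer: 162409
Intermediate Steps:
Function('P')(Y, W) = Mul(W, Y)
Pow(Add(Function('P')(5, -6), -373), 2) = Pow(Add(Mul(-6, 5), -373), 2) = Pow(Add(-30, -373), 2) = Pow(-403, 2) = 162409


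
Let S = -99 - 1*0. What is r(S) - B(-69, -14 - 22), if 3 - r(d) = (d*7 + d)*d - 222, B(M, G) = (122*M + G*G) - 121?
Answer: -70940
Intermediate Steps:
B(M, G) = -121 + G² + 122*M (B(M, G) = (122*M + G²) - 121 = (G² + 122*M) - 121 = -121 + G² + 122*M)
S = -99 (S = -99 + 0 = -99)
r(d) = 225 - 8*d² (r(d) = 3 - ((d*7 + d)*d - 222) = 3 - ((7*d + d)*d - 222) = 3 - ((8*d)*d - 222) = 3 - (8*d² - 222) = 3 - (-222 + 8*d²) = 3 + (222 - 8*d²) = 225 - 8*d²)
r(S) - B(-69, -14 - 22) = (225 - 8*(-99)²) - (-121 + (-14 - 22)² + 122*(-69)) = (225 - 8*9801) - (-121 + (-36)² - 8418) = (225 - 78408) - (-121 + 1296 - 8418) = -78183 - 1*(-7243) = -78183 + 7243 = -70940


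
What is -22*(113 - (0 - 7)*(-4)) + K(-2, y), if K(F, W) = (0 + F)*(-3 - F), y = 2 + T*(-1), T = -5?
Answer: -1868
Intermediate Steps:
y = 7 (y = 2 - 5*(-1) = 2 + 5 = 7)
K(F, W) = F*(-3 - F)
-22*(113 - (0 - 7)*(-4)) + K(-2, y) = -22*(113 - (0 - 7)*(-4)) - 1*(-2)*(3 - 2) = -22*(113 - (-7)*(-4)) - 1*(-2)*1 = -22*(113 - 1*28) + 2 = -22*(113 - 28) + 2 = -22*85 + 2 = -1870 + 2 = -1868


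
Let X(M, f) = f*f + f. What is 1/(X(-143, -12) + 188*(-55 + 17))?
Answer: -1/7012 ≈ -0.00014261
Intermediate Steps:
X(M, f) = f + f² (X(M, f) = f² + f = f + f²)
1/(X(-143, -12) + 188*(-55 + 17)) = 1/(-12*(1 - 12) + 188*(-55 + 17)) = 1/(-12*(-11) + 188*(-38)) = 1/(132 - 7144) = 1/(-7012) = -1/7012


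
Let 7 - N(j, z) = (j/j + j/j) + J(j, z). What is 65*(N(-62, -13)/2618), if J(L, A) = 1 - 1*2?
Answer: 195/1309 ≈ 0.14897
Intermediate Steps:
J(L, A) = -1 (J(L, A) = 1 - 2 = -1)
N(j, z) = 6 (N(j, z) = 7 - ((j/j + j/j) - 1) = 7 - ((1 + 1) - 1) = 7 - (2 - 1) = 7 - 1*1 = 7 - 1 = 6)
65*(N(-62, -13)/2618) = 65*(6/2618) = 65*(6*(1/2618)) = 65*(3/1309) = 195/1309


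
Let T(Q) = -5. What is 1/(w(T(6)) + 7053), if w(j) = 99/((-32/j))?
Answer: 32/226191 ≈ 0.00014147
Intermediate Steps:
w(j) = -99*j/32 (w(j) = 99*(-j/32) = -99*j/32)
1/(w(T(6)) + 7053) = 1/(-99/32*(-5) + 7053) = 1/(495/32 + 7053) = 1/(226191/32) = 32/226191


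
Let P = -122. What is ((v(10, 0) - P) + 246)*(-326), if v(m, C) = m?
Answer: -123228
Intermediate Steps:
((v(10, 0) - P) + 246)*(-326) = ((10 - 1*(-122)) + 246)*(-326) = ((10 + 122) + 246)*(-326) = (132 + 246)*(-326) = 378*(-326) = -123228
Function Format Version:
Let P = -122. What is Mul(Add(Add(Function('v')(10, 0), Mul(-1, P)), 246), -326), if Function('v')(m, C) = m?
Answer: -123228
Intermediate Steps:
Mul(Add(Add(Function('v')(10, 0), Mul(-1, P)), 246), -326) = Mul(Add(Add(10, Mul(-1, -122)), 246), -326) = Mul(Add(Add(10, 122), 246), -326) = Mul(Add(132, 246), -326) = Mul(378, -326) = -123228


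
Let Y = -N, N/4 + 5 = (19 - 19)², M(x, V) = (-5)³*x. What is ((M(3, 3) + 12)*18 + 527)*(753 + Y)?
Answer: -4643411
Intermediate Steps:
M(x, V) = -125*x
N = -20 (N = -20 + 4*(19 - 19)² = -20 + 4*0² = -20 + 4*0 = -20 + 0 = -20)
Y = 20 (Y = -1*(-20) = 20)
((M(3, 3) + 12)*18 + 527)*(753 + Y) = ((-125*3 + 12)*18 + 527)*(753 + 20) = ((-375 + 12)*18 + 527)*773 = (-363*18 + 527)*773 = (-6534 + 527)*773 = -6007*773 = -4643411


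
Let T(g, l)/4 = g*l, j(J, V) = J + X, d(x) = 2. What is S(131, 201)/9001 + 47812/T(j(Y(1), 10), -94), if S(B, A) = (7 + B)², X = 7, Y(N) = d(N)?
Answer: -91477729/7614846 ≈ -12.013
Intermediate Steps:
Y(N) = 2
j(J, V) = 7 + J (j(J, V) = J + 7 = 7 + J)
T(g, l) = 4*g*l (T(g, l) = 4*(g*l) = 4*g*l)
S(131, 201)/9001 + 47812/T(j(Y(1), 10), -94) = (7 + 131)²/9001 + 47812/((4*(7 + 2)*(-94))) = 138²*(1/9001) + 47812/((4*9*(-94))) = 19044*(1/9001) + 47812/(-3384) = 19044/9001 + 47812*(-1/3384) = 19044/9001 - 11953/846 = -91477729/7614846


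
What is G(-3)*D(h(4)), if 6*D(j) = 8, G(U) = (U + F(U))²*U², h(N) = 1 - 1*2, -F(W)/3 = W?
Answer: 432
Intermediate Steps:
F(W) = -3*W
h(N) = -1 (h(N) = 1 - 2 = -1)
G(U) = 4*U⁴ (G(U) = (U - 3*U)²*U² = (-2*U)²*U² = (4*U²)*U² = 4*U⁴)
D(j) = 4/3 (D(j) = (⅙)*8 = 4/3)
G(-3)*D(h(4)) = (4*(-3)⁴)*(4/3) = (4*81)*(4/3) = 324*(4/3) = 432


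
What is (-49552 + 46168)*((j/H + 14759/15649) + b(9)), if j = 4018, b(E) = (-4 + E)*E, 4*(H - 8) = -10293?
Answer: -24113635716384/160574389 ≈ -1.5017e+5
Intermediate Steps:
H = -10261/4 (H = 8 + (¼)*(-10293) = 8 - 10293/4 = -10261/4 ≈ -2565.3)
b(E) = E*(-4 + E)
(-49552 + 46168)*((j/H + 14759/15649) + b(9)) = (-49552 + 46168)*((4018/(-10261/4) + 14759/15649) + 9*(-4 + 9)) = -3384*((4018*(-4/10261) + 14759*(1/15649)) + 9*5) = -3384*((-16072/10261 + 14759/15649) + 45) = -3384*(-100068629/160574389 + 45) = -3384*7125778876/160574389 = -24113635716384/160574389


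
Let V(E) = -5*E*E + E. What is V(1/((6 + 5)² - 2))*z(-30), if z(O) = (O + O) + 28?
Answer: -3648/14161 ≈ -0.25761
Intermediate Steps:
z(O) = 28 + 2*O (z(O) = 2*O + 28 = 28 + 2*O)
V(E) = E - 5*E² (V(E) = -5*E² + E = E - 5*E²)
V(1/((6 + 5)² - 2))*z(-30) = ((1 - 5/((6 + 5)² - 2))/((6 + 5)² - 2))*(28 + 2*(-30)) = ((1 - 5/(11² - 2))/(11² - 2))*(28 - 60) = ((1 - 5/(121 - 2))/(121 - 2))*(-32) = ((1 - 5/119)/119)*(-32) = ((1/119)*(114/119))*(-32) = (114/14161)*(-32) = -3648/14161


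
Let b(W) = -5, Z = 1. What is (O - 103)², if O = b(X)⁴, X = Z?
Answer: 272484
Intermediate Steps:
X = 1
O = 625 (O = (-5)⁴ = 625)
(O - 103)² = (625 - 103)² = 522² = 272484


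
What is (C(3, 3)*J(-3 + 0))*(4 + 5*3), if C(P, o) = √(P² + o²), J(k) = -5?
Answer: -285*√2 ≈ -403.05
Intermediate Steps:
(C(3, 3)*J(-3 + 0))*(4 + 5*3) = (√(3² + 3²)*(-5))*(4 + 5*3) = (√(9 + 9)*(-5))*(4 + 15) = (√18*(-5))*19 = ((3*√2)*(-5))*19 = -15*√2*19 = -285*√2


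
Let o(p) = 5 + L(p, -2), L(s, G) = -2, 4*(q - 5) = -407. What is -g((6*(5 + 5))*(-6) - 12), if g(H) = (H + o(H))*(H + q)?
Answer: -691875/4 ≈ -1.7297e+5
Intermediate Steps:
q = -387/4 (q = 5 + (1/4)*(-407) = 5 - 407/4 = -387/4 ≈ -96.750)
o(p) = 3 (o(p) = 5 - 2 = 3)
g(H) = (3 + H)*(-387/4 + H) (g(H) = (H + 3)*(H - 387/4) = (3 + H)*(-387/4 + H))
-g((6*(5 + 5))*(-6) - 12) = -(-1161/4 + ((6*(5 + 5))*(-6) - 12)**2 - 375*((6*(5 + 5))*(-6) - 12)/4) = -(-1161/4 + ((6*10)*(-6) - 12)**2 - 375*((6*10)*(-6) - 12)/4) = -(-1161/4 + (60*(-6) - 12)**2 - 375*(60*(-6) - 12)/4) = -(-1161/4 + (-360 - 12)**2 - 375*(-360 - 12)/4) = -(-1161/4 + (-372)**2 - 375/4*(-372)) = -(-1161/4 + 138384 + 34875) = -1*691875/4 = -691875/4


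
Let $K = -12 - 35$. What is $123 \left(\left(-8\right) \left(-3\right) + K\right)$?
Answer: $-2829$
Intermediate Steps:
$K = -47$ ($K = -12 - 35 = -47$)
$123 \left(\left(-8\right) \left(-3\right) + K\right) = 123 \left(\left(-8\right) \left(-3\right) - 47\right) = 123 \left(24 - 47\right) = 123 \left(-23\right) = -2829$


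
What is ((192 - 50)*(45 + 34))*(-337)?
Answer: -3780466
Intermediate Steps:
((192 - 50)*(45 + 34))*(-337) = (142*79)*(-337) = 11218*(-337) = -3780466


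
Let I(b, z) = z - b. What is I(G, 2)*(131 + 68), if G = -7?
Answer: 1791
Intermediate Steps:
I(G, 2)*(131 + 68) = (2 - 1*(-7))*(131 + 68) = (2 + 7)*199 = 9*199 = 1791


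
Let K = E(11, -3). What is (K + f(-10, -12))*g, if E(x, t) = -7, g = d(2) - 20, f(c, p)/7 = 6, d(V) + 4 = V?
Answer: -770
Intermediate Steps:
d(V) = -4 + V
f(c, p) = 42 (f(c, p) = 7*6 = 42)
g = -22 (g = (-4 + 2) - 20 = -2 - 20 = -22)
K = -7
(K + f(-10, -12))*g = (-7 + 42)*(-22) = 35*(-22) = -770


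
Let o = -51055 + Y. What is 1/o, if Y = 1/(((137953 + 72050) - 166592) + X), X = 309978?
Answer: -353389/18042275394 ≈ -1.9587e-5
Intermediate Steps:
Y = 1/353389 (Y = 1/(((137953 + 72050) - 166592) + 309978) = 1/((210003 - 166592) + 309978) = 1/(43411 + 309978) = 1/353389 ≈ 2.8297e-6)
o = -18042275394/353389 (o = -51055 + 1/353389 = -18042275394/353389 ≈ -51055.)
1/o = 1/(-18042275394/353389) = -353389/18042275394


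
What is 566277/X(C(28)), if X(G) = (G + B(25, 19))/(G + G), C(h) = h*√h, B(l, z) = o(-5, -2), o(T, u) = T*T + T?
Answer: 517954696/449 - 26426260*√7/449 ≈ 9.9786e+5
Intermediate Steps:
o(T, u) = T + T² (o(T, u) = T² + T = T + T²)
B(l, z) = 20 (B(l, z) = -5*(1 - 5) = -5*(-4) = 20)
C(h) = h^(3/2)
X(G) = (20 + G)/(2*G) (X(G) = (G + 20)/(G + G) = (20 + G)/((2*G)) = (20 + G)*(1/(2*G)) = (20 + G)/(2*G))
566277/X(C(28)) = 566277/(((20 + 28^(3/2))/(2*(28^(3/2))))) = 566277/(((20 + 56*√7)/(2*((56*√7))))) = 566277/(((√7/392)*(20 + 56*√7)/2)) = 566277/((√7*(20 + 56*√7)/784)) = 566277*(112*√7/(20 + 56*√7)) = 63423024*√7/(20 + 56*√7)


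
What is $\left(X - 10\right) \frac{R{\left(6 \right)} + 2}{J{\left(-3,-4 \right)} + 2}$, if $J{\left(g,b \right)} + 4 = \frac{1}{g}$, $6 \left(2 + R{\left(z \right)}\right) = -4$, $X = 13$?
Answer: $\frac{6}{7} \approx 0.85714$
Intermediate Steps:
$R{\left(z \right)} = - \frac{8}{3}$ ($R{\left(z \right)} = -2 + \frac{1}{6} \left(-4\right) = -2 - \frac{2}{3} = - \frac{8}{3}$)
$J{\left(g,b \right)} = -4 + \frac{1}{g}$
$\left(X - 10\right) \frac{R{\left(6 \right)} + 2}{J{\left(-3,-4 \right)} + 2} = \left(13 - 10\right) \frac{- \frac{8}{3} + 2}{\left(-4 + \frac{1}{-3}\right) + 2} = 3 \left(- \frac{2}{3 \left(\left(-4 - \frac{1}{3}\right) + 2\right)}\right) = 3 \left(- \frac{2}{3 \left(- \frac{13}{3} + 2\right)}\right) = 3 \left(- \frac{2}{3 \left(- \frac{7}{3}\right)}\right) = 3 \left(\left(- \frac{2}{3}\right) \left(- \frac{3}{7}\right)\right) = 3 \cdot \frac{2}{7} = \frac{6}{7}$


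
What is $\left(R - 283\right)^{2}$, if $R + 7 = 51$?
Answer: $57121$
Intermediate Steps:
$R = 44$ ($R = -7 + 51 = 44$)
$\left(R - 283\right)^{2} = \left(44 - 283\right)^{2} = \left(-239\right)^{2} = 57121$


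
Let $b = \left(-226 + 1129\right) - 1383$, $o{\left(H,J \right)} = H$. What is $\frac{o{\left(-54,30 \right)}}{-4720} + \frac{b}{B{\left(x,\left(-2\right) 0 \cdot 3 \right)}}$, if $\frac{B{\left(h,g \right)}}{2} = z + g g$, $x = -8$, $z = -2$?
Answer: $\frac{283227}{2360} \approx 120.01$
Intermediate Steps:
$B{\left(h,g \right)} = -4 + 2 g^{2}$ ($B{\left(h,g \right)} = 2 \left(-2 + g g\right) = 2 \left(-2 + g^{2}\right) = -4 + 2 g^{2}$)
$b = -480$ ($b = 903 - 1383 = -480$)
$\frac{o{\left(-54,30 \right)}}{-4720} + \frac{b}{B{\left(x,\left(-2\right) 0 \cdot 3 \right)}} = - \frac{54}{-4720} - \frac{480}{-4 + 2 \left(\left(-2\right) 0 \cdot 3\right)^{2}} = \left(-54\right) \left(- \frac{1}{4720}\right) - \frac{480}{-4 + 2 \left(0 \cdot 3\right)^{2}} = \frac{27}{2360} - \frac{480}{-4 + 2 \cdot 0^{2}} = \frac{27}{2360} - \frac{480}{-4 + 2 \cdot 0} = \frac{27}{2360} - \frac{480}{-4 + 0} = \frac{27}{2360} - \frac{480}{-4} = \frac{27}{2360} - -120 = \frac{27}{2360} + 120 = \frac{283227}{2360}$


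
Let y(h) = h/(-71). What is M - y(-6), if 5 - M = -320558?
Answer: 22759967/71 ≈ 3.2056e+5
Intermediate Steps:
M = 320563 (M = 5 - 1*(-320558) = 5 + 320558 = 320563)
y(h) = -h/71 (y(h) = h*(-1/71) = -h/71)
M - y(-6) = 320563 - (-1)*(-6)/71 = 320563 - 1*6/71 = 320563 - 6/71 = 22759967/71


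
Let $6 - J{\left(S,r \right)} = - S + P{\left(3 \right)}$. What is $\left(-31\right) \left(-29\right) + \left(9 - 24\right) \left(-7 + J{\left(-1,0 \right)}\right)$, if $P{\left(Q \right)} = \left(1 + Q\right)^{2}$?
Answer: $1169$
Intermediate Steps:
$J{\left(S,r \right)} = -10 + S$ ($J{\left(S,r \right)} = 6 - \left(- S + \left(1 + 3\right)^{2}\right) = 6 - \left(- S + 4^{2}\right) = 6 - \left(- S + 16\right) = 6 - \left(16 - S\right) = 6 + \left(-16 + S\right) = -10 + S$)
$\left(-31\right) \left(-29\right) + \left(9 - 24\right) \left(-7 + J{\left(-1,0 \right)}\right) = \left(-31\right) \left(-29\right) + \left(9 - 24\right) \left(-7 - 11\right) = 899 - 15 \left(-7 - 11\right) = 899 - -270 = 899 + 270 = 1169$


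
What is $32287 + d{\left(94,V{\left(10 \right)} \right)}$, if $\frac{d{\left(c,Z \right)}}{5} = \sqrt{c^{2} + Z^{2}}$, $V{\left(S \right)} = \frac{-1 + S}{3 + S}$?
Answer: $32287 + \frac{5 \sqrt{1493365}}{13} \approx 32757.0$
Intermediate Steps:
$V{\left(S \right)} = \frac{-1 + S}{3 + S}$
$d{\left(c,Z \right)} = 5 \sqrt{Z^{2} + c^{2}}$ ($d{\left(c,Z \right)} = 5 \sqrt{c^{2} + Z^{2}} = 5 \sqrt{Z^{2} + c^{2}}$)
$32287 + d{\left(94,V{\left(10 \right)} \right)} = 32287 + 5 \sqrt{\left(\frac{-1 + 10}{3 + 10}\right)^{2} + 94^{2}} = 32287 + 5 \sqrt{\left(\frac{1}{13} \cdot 9\right)^{2} + 8836} = 32287 + 5 \sqrt{\left(\frac{9}{13}\right)^{2} + 8836} = 32287 + 5 \sqrt{\frac{81}{169} + 8836} = 32287 + 5 \sqrt{\frac{1493365}{169}} = 32287 + 5 \frac{\sqrt{1493365}}{13} = 32287 + \frac{5 \sqrt{1493365}}{13}$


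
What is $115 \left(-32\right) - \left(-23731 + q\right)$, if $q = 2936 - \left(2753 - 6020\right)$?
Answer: $13848$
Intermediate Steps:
$q = 6203$ ($q = 2936 - -3267 = 2936 + 3267 = 6203$)
$115 \left(-32\right) - \left(-23731 + q\right) = 115 \left(-32\right) + \left(23731 - 6203\right) = -3680 + \left(23731 - 6203\right) = -3680 + 17528 = 13848$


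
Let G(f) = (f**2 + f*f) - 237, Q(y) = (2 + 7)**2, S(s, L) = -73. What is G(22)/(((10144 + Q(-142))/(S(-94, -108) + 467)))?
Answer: 288014/10225 ≈ 28.168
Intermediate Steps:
Q(y) = 81 (Q(y) = 9**2 = 81)
G(f) = -237 + 2*f**2 (G(f) = (f**2 + f**2) - 237 = 2*f**2 - 237 = -237 + 2*f**2)
G(22)/(((10144 + Q(-142))/(S(-94, -108) + 467))) = (-237 + 2*22**2)/(((10144 + 81)/(-73 + 467))) = (-237 + 2*484)/((10225/394)) = (-237 + 968)/((10225*(1/394))) = 731/(10225/394) = 731*(394/10225) = 288014/10225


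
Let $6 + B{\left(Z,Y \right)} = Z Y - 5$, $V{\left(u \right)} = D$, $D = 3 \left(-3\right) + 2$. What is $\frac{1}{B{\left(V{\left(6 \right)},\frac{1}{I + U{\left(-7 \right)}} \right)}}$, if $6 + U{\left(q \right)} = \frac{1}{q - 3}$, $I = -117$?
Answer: $- \frac{1231}{13471} \approx -0.091381$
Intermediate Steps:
$U{\left(q \right)} = -6 + \frac{1}{-3 + q}$ ($U{\left(q \right)} = -6 + \frac{1}{q - 3} = -6 + \frac{1}{-3 + q}$)
$D = -7$ ($D = -9 + 2 = -7$)
$V{\left(u \right)} = -7$
$B{\left(Z,Y \right)} = -11 + Y Z$ ($B{\left(Z,Y \right)} = -6 + \left(Z Y - 5\right) = -6 + \left(Y Z - 5\right) = -6 + \left(-5 + Y Z\right) = -11 + Y Z$)
$\frac{1}{B{\left(V{\left(6 \right)},\frac{1}{I + U{\left(-7 \right)}} \right)}} = \frac{1}{-11 + \frac{1}{-117 + \frac{19 - -42}{-3 - 7}} \left(-7\right)} = \frac{1}{-11 + \frac{1}{-117 + \frac{19 + 42}{-10}} \left(-7\right)} = \frac{1}{-11 + \frac{1}{-117 - \frac{61}{10}} \left(-7\right)} = \frac{1}{-11 + \frac{1}{- \frac{1231}{10}} \left(-7\right)} = \frac{1}{-11 - - \frac{70}{1231}} = \frac{1}{-11 + \frac{70}{1231}} = \frac{1}{- \frac{13471}{1231}} = - \frac{1231}{13471}$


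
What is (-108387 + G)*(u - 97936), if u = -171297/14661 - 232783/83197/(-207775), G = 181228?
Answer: -200905632113961419922088/28159312123575 ≈ -7.1346e+9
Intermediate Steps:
u = -329008944091768/28159312123575 (u = -171297*1/14661 - 232783*1/83197*(-1/207775) = -19033/1629 - 232783/83197*(-1/207775) = -19033/1629 + 232783/17286256675 = -329008944091768/28159312123575 ≈ -11.684)
(-108387 + G)*(u - 97936) = (-108387 + 181228)*(-329008944091768/28159312123575 - 97936) = 72841*(-2758139401078532968/28159312123575) = -200905632113961419922088/28159312123575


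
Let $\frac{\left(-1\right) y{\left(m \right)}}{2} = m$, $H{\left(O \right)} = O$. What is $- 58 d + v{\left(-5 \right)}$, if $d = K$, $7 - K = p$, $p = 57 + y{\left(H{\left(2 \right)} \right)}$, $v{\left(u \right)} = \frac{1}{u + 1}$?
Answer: $\frac{10671}{4} \approx 2667.8$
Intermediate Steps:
$v{\left(u \right)} = \frac{1}{1 + u}$
$y{\left(m \right)} = - 2 m$
$p = 53$ ($p = 57 - 4 = 53$)
$K = -46$ ($K = 7 - 53 = -46$)
$d = -46$
$- 58 d + v{\left(-5 \right)} = \left(-58\right) \left(-46\right) + \frac{1}{1 - 5} = 2668 + \frac{1}{-4} = 2668 - \frac{1}{4} = \frac{10671}{4}$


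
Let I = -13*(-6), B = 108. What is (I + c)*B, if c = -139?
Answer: -6588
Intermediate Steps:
I = 78
(I + c)*B = (78 - 139)*108 = -61*108 = -6588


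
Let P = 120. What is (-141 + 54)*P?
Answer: -10440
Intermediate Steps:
(-141 + 54)*P = (-141 + 54)*120 = -87*120 = -10440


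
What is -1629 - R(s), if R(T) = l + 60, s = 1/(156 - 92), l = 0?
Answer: -1689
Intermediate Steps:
s = 1/64 ≈ 0.015625
R(T) = 60 (R(T) = 0 + 60 = 60)
-1629 - R(s) = -1629 - 1*60 = -1629 - 60 = -1689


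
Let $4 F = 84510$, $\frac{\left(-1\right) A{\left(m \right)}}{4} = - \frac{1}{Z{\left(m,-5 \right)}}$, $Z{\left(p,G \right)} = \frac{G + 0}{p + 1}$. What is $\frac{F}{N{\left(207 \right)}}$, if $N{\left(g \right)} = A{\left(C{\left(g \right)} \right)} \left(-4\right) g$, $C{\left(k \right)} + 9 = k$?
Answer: $\frac{23475}{146464} \approx 0.16028$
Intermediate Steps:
$Z{\left(p,G \right)} = \frac{G}{1 + p}$
$C{\left(k \right)} = -9 + k$
$A{\left(m \right)} = - \frac{4}{5} - \frac{4 m}{5}$ ($A{\left(m \right)} = - 4 \left(- \frac{1}{\left(-5\right) \frac{1}{1 + m}}\right) = - 4 \left(- (- \frac{1}{5} - \frac{m}{5})\right) = - 4 \left(\frac{1}{5} + \frac{m}{5}\right) = - \frac{4}{5} - \frac{4 m}{5}$)
$F = \frac{42255}{2}$ ($F = \frac{1}{4} \cdot 84510 = \frac{42255}{2} \approx 21128.0$)
$N{\left(g \right)} = g \left(- \frac{128}{5} + \frac{16 g}{5}\right)$ ($N{\left(g \right)} = \left(- \frac{4}{5} - \frac{4 \left(-9 + g\right)}{5}\right) \left(-4\right) g = \left(- \frac{4}{5} - \left(- \frac{36}{5} + \frac{4 g}{5}\right)\right) \left(-4\right) g = \left(\frac{32}{5} - \frac{4 g}{5}\right) \left(-4\right) g = \left(- \frac{128}{5} + \frac{16 g}{5}\right) g = g \left(- \frac{128}{5} + \frac{16 g}{5}\right)$)
$\frac{F}{N{\left(207 \right)}} = \frac{42255}{2 \cdot \frac{16}{5} \cdot 207 \left(-8 + 207\right)} = \frac{42255}{2 \cdot \frac{16}{5} \cdot 207 \cdot 199} = \frac{42255}{2 \cdot \frac{659088}{5}} = \frac{42255}{2} \cdot \frac{5}{659088} = \frac{23475}{146464}$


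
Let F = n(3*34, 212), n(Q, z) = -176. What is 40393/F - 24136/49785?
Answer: -2015213441/8762160 ≈ -229.99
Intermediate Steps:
F = -176
40393/F - 24136/49785 = 40393/(-176) - 24136/49785 = 40393*(-1/176) - 24136*1/49785 = -40393/176 - 24136/49785 = -2015213441/8762160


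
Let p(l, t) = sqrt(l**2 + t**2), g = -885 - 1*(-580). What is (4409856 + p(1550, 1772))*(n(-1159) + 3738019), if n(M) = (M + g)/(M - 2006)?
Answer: 17390754570613248/1055 + 7887221066*sqrt(1385621)/1055 ≈ 1.6493e+13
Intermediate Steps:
g = -305 (g = -885 + 580 = -305)
n(M) = (-305 + M)/(-2006 + M) (n(M) = (M - 305)/(M - 2006) = (-305 + M)/(-2006 + M))
(4409856 + p(1550, 1772))*(n(-1159) + 3738019) = (4409856 + sqrt(1550**2 + 1772**2))*((-305 - 1159)/(-2006 - 1159) + 3738019) = (4409856 + sqrt(2402500 + 3139984))*(-1464/(-3165) + 3738019) = (4409856 + sqrt(5542484))*(-1/3165*(-1464) + 3738019) = (4409856 + 2*sqrt(1385621))*(488/1055 + 3738019) = (4409856 + 2*sqrt(1385621))*(3943610533/1055) = 17390754570613248/1055 + 7887221066*sqrt(1385621)/1055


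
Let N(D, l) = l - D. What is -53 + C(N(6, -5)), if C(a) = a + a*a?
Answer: 57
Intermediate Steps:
C(a) = a + a**2
-53 + C(N(6, -5)) = -53 + (-5 - 1*6)*(1 + (-5 - 1*6)) = -53 + (-5 - 6)*(1 + (-5 - 6)) = -53 - 11*(1 - 11) = -53 - 11*(-10) = -53 + 110 = 57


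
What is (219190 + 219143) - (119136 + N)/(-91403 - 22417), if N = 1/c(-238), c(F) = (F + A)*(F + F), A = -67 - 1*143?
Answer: 10639194607684609/24271887360 ≈ 4.3833e+5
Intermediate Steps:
A = -210 (A = -67 - 143 = -210)
c(F) = 2*F*(-210 + F) (c(F) = (F - 210)*(F + F) = (-210 + F)*(2*F) = 2*F*(-210 + F))
N = 1/213248 (N = 1/(2*(-238)*(-210 - 238)) = 1/(2*(-238)*(-448)) = 1/213248 ≈ 4.6894e-6)
(219190 + 219143) - (119136 + N)/(-91403 - 22417) = (219190 + 219143) - (119136 + 1/213248)/(-91403 - 22417) = 438333 - 25405513729/(213248*(-113820)) = 438333 - 25405513729*(-1)/(213248*113820) = 438333 - 1*(-25405513729/24271887360) = 438333 + 25405513729/24271887360 = 10639194607684609/24271887360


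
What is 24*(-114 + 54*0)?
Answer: -2736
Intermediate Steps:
24*(-114 + 54*0) = 24*(-114 + 0) = 24*(-114) = -2736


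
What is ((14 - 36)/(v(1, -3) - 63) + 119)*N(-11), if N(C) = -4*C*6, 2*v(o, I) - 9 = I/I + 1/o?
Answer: 3624456/115 ≈ 31517.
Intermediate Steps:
v(o, I) = 5 + 1/(2*o) (v(o, I) = 9/2 + (I/I + 1/o)/2 = 9/2 + (1 + 1/o)/2 = 9/2 + (1/2 + 1/(2*o)) = 5 + 1/(2*o))
N(C) = -24*C
((14 - 36)/(v(1, -3) - 63) + 119)*N(-11) = ((14 - 36)/((5 + (1/2)/1) - 63) + 119)*(-24*(-11)) = (-22/((5 + (1/2)*1) - 63) + 119)*264 = (-22/((5 + 1/2) - 63) + 119)*264 = (-22/(11/2 - 63) + 119)*264 = (-22/(-115/2) + 119)*264 = (-22*(-2/115) + 119)*264 = (44/115 + 119)*264 = (13729/115)*264 = 3624456/115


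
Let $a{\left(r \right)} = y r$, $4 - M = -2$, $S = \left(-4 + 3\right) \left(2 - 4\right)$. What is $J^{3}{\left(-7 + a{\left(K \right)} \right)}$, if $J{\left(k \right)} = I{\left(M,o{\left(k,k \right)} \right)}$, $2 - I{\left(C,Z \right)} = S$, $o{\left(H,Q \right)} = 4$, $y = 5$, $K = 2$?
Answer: $0$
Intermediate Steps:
$S = 2$ ($S = \left(-1\right) \left(-2\right) = 2$)
$M = 6$ ($M = 4 - -2 = 4 + 2 = 6$)
$a{\left(r \right)} = 5 r$
$I{\left(C,Z \right)} = 0$ ($I{\left(C,Z \right)} = 2 - 2 = 0$)
$J{\left(k \right)} = 0$
$J^{3}{\left(-7 + a{\left(K \right)} \right)} = 0^{3} = 0$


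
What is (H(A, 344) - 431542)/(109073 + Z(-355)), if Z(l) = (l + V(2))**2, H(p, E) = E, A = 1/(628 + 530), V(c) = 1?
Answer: -431198/234389 ≈ -1.8397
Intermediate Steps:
A = 1/1158 ≈ 0.00086356
Z(l) = (1 + l)**2 (Z(l) = (l + 1)**2 = (1 + l)**2)
(H(A, 344) - 431542)/(109073 + Z(-355)) = (344 - 431542)/(109073 + (1 - 355)**2) = -431198/(109073 + (-354)**2) = -431198/(109073 + 125316) = -431198/234389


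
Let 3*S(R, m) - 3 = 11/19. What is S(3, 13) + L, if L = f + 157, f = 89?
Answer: 14090/57 ≈ 247.19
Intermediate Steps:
S(R, m) = 68/57 (S(R, m) = 1 + (11/19)/3 = 1 + (11*(1/19))/3 = 1 + (1/3)*(11/19) = 1 + 11/57 = 68/57)
L = 246 (L = 89 + 157 = 246)
S(3, 13) + L = 68/57 + 246 = 14090/57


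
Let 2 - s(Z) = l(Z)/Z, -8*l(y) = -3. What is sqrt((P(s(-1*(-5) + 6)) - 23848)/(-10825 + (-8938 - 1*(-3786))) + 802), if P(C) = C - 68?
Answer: sqrt(397081783047378)/702988 ≈ 28.346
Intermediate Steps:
l(y) = 3/8 (l(y) = -1/8*(-3) = 3/8)
s(Z) = 2 - 3/(8*Z)
P(C) = -68 + C
sqrt((P(s(-1*(-5) + 6)) - 23848)/(-10825 + (-8938 - 1*(-3786))) + 802) = sqrt(((-68 + (2 - 3/(8*(-1*(-5) + 6)))) - 23848)/(-10825 + (-8938 - 1*(-3786))) + 802) = sqrt(((-68 + (2 - 3/(8*(5 + 6)))) - 23848)/(-10825 + (-8938 + 3786)) + 802) = sqrt(((-68 + (2 - 3/8/11)) - 23848)/(-10825 - 5152) + 802) = sqrt(((-68 + (2 - 3/8*1/11)) - 23848)/(-15977) + 802) = sqrt(((-68 + (2 - 3/88)) - 23848)*(-1/15977) + 802) = sqrt(((-68 + 173/88) - 23848)*(-1/15977) + 802) = sqrt((-5811/88 - 23848)*(-1/15977) + 802) = sqrt(-2104435/88*(-1/15977) + 802) = sqrt(2104435/1405976 + 802) = sqrt(1129697187/1405976) = sqrt(397081783047378)/702988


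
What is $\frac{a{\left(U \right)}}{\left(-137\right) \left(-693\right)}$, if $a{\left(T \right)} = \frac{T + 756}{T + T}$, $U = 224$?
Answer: $\frac{5}{217008} \approx 2.3041 \cdot 10^{-5}$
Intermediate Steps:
$a{\left(T \right)} = \frac{756 + T}{2 T}$
$\frac{a{\left(U \right)}}{\left(-137\right) \left(-693\right)} = \frac{\frac{1}{2} \cdot \frac{1}{224} \left(756 + 224\right)}{\left(-137\right) \left(-693\right)} = \frac{\frac{1}{2} \cdot \frac{1}{224} \cdot 980}{94941} = \frac{35}{16} \cdot \frac{1}{94941} = \frac{5}{217008}$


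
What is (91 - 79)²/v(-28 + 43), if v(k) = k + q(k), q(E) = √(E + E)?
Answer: 144/13 - 48*√30/65 ≈ 7.0322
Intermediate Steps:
q(E) = √2*√E (q(E) = √(2*E) = √2*√E)
v(k) = k + √2*√k
(91 - 79)²/v(-28 + 43) = (91 - 79)²/((-28 + 43) + √2*√(-28 + 43)) = 12²/(15 + √2*√15) = 144/(15 + √30)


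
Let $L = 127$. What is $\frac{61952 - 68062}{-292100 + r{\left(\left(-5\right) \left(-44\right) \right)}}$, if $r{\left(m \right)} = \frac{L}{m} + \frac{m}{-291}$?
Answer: $\frac{391162200}{18700253443} \approx 0.020917$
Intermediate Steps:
$r{\left(m \right)} = \frac{127}{m} - \frac{m}{291}$ ($r{\left(m \right)} = \frac{127}{m} + \frac{m}{-291} = \frac{127}{m} + m \left(- \frac{1}{291}\right) = \frac{127}{m} - \frac{m}{291}$)
$\frac{61952 - 68062}{-292100 + r{\left(\left(-5\right) \left(-44\right) \right)}} = \frac{61952 - 68062}{-292100 + \left(\frac{127}{\left(-5\right) \left(-44\right)} - \frac{\left(-5\right) \left(-44\right)}{291}\right)} = - \frac{6110}{-292100 + \left(\frac{127}{220} - \frac{220}{291}\right)} = - \frac{6110}{-292100 - \frac{11443}{64020}} = - \frac{6110}{- \frac{18700253443}{64020}} = \left(-6110\right) \left(- \frac{64020}{18700253443}\right) = \frac{391162200}{18700253443}$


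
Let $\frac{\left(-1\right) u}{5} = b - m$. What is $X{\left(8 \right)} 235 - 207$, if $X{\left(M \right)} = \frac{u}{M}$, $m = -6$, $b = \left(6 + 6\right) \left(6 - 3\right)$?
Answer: $- \frac{25503}{4} \approx -6375.8$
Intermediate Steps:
$b = 36$ ($b = 12 \cdot 3 = 36$)
$u = -210$ ($u = - 5 \left(36 - -6\right) = - 5 \left(36 + 6\right) = \left(-5\right) 42 = -210$)
$X{\left(M \right)} = - \frac{210}{M}$
$X{\left(8 \right)} 235 - 207 = - \frac{210}{8} \cdot 235 - 207 = \left(-210\right) \frac{1}{8} \cdot 235 - 207 = \left(- \frac{105}{4}\right) 235 - 207 = - \frac{24675}{4} - 207 = - \frac{25503}{4}$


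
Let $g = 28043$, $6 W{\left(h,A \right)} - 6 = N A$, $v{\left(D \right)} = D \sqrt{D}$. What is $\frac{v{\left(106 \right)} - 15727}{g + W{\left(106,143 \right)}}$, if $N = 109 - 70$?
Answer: $- \frac{31454}{57947} + \frac{212 \sqrt{106}}{57947} \approx -0.50514$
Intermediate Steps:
$N = 39$ ($N = 109 - 70 = 39$)
$v{\left(D \right)} = D^{\frac{3}{2}}$
$W{\left(h,A \right)} = 1 + \frac{13 A}{2}$ ($W{\left(h,A \right)} = 1 + \frac{39 A}{6} = 1 + \frac{13 A}{2}$)
$\frac{v{\left(106 \right)} - 15727}{g + W{\left(106,143 \right)}} = \frac{106^{\frac{3}{2}} - 15727}{28043 + \left(1 + \frac{13}{2} \cdot 143\right)} = \frac{106 \sqrt{106} - 15727}{28043 + \left(1 + \frac{1859}{2}\right)} = \frac{-15727 + 106 \sqrt{106}}{28043 + \frac{1861}{2}} = \frac{-15727 + 106 \sqrt{106}}{\frac{57947}{2}} = \left(-15727 + 106 \sqrt{106}\right) \frac{2}{57947} = - \frac{31454}{57947} + \frac{212 \sqrt{106}}{57947}$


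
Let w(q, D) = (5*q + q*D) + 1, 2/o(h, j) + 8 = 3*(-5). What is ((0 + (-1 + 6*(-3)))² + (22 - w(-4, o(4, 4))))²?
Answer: 85340644/529 ≈ 1.6132e+5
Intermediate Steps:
o(h, j) = -2/23 (o(h, j) = 2/(-8 + 3*(-5)) = 2/(-8 - 15) = 2/(-23) = 2*(-1/23) = -2/23)
w(q, D) = 1 + 5*q + D*q (w(q, D) = (5*q + D*q) + 1 = 1 + 5*q + D*q)
((0 + (-1 + 6*(-3)))² + (22 - w(-4, o(4, 4))))² = ((0 + (-1 + 6*(-3)))² + (22 - (1 + 5*(-4) - 2/23*(-4))))² = ((0 + (-1 - 18))² + (22 - (1 - 20 + 8/23)))² = ((0 - 19)² + (22 - 1*(-429/23)))² = ((-19)² + (22 + 429/23))² = (361 + 935/23)² = (9238/23)² = 85340644/529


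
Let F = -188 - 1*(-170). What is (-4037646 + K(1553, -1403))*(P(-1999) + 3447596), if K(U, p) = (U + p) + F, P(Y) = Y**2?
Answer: -30053627097858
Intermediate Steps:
F = -18 (F = -188 + 170 = -18)
K(U, p) = -18 + U + p (K(U, p) = (U + p) - 18 = -18 + U + p)
(-4037646 + K(1553, -1403))*(P(-1999) + 3447596) = (-4037646 + (-18 + 1553 - 1403))*((-1999)**2 + 3447596) = (-4037646 + 132)*(3996001 + 3447596) = -4037514*7443597 = -30053627097858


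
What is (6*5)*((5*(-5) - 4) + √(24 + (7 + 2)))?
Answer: -870 + 30*√33 ≈ -697.66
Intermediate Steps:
(6*5)*((5*(-5) - 4) + √(24 + (7 + 2))) = 30*((-25 - 4) + √(24 + 9)) = 30*(-29 + √33) = -870 + 30*√33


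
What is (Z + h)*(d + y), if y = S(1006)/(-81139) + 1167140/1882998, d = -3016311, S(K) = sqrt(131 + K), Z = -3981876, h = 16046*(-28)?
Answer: 967988868804205732/72423 + 4431164*sqrt(1137)/81139 ≈ 1.3366e+13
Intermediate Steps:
h = -449288
y = 44890/72423 - sqrt(1137)/81139 (y = sqrt(131 + 1006)/(-81139) + 1167140/1882998 = sqrt(1137)*(-1/81139) + 1167140*(1/1882998) = -sqrt(1137)/81139 + 44890/72423 = 44890/72423 - sqrt(1137)/81139 ≈ 0.61942)
(Z + h)*(d + y) = (-3981876 - 449288)*(-3016311 + (44890/72423 - sqrt(1137)/81139)) = -4431164*(-218450246663/72423 - sqrt(1137)/81139) = 967988868804205732/72423 + 4431164*sqrt(1137)/81139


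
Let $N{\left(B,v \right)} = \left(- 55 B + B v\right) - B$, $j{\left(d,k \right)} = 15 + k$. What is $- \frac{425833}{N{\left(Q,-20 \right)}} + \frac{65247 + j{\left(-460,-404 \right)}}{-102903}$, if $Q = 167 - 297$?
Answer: $- \frac{44460290239}{1016681640} \approx -43.731$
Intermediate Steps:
$Q = -130$ ($Q = 167 - 297 = -130$)
$N{\left(B,v \right)} = - 56 B + B v$
$- \frac{425833}{N{\left(Q,-20 \right)}} + \frac{65247 + j{\left(-460,-404 \right)}}{-102903} = - \frac{425833}{\left(-130\right) \left(-56 - 20\right)} + \frac{65247 + \left(15 - 404\right)}{-102903} = - \frac{425833}{\left(-130\right) \left(-76\right)} + \left(65247 - 389\right) \left(- \frac{1}{102903}\right) = - \frac{425833}{9880} + 64858 \left(- \frac{1}{102903}\right) = \left(-425833\right) \frac{1}{9880} - \frac{64858}{102903} = - \frac{425833}{9880} - \frac{64858}{102903} = - \frac{44460290239}{1016681640}$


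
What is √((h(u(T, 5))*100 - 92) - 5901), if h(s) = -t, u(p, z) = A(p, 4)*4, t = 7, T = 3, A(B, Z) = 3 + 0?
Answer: I*√6693 ≈ 81.811*I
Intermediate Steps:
A(B, Z) = 3
u(p, z) = 12 (u(p, z) = 3*4 = 12)
h(s) = -7 (h(s) = -1*7 = -7)
√((h(u(T, 5))*100 - 92) - 5901) = √((-7*100 - 92) - 5901) = √((-700 - 92) - 5901) = √(-792 - 5901) = √(-6693) = I*√6693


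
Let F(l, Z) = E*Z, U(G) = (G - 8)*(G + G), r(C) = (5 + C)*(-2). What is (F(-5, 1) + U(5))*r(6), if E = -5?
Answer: 770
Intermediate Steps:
r(C) = -10 - 2*C
U(G) = 2*G*(-8 + G) (U(G) = (-8 + G)*(2*G) = 2*G*(-8 + G))
F(l, Z) = -5*Z
(F(-5, 1) + U(5))*r(6) = (-5*1 + 2*5*(-8 + 5))*(-10 - 2*6) = (-5 + 2*5*(-3))*(-10 - 12) = (-5 - 30)*(-22) = -35*(-22) = 770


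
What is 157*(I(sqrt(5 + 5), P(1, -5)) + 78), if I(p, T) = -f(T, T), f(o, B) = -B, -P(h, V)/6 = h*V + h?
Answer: 16014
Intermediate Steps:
P(h, V) = -6*h - 6*V*h (P(h, V) = -6*(h*V + h) = -6*(V*h + h) = -6*(h + V*h) = -6*h - 6*V*h)
I(p, T) = T (I(p, T) = -(-1)*T = T)
157*(I(sqrt(5 + 5), P(1, -5)) + 78) = 157*(-6*1*(1 - 5) + 78) = 157*(-6*1*(-4) + 78) = 157*(24 + 78) = 157*102 = 16014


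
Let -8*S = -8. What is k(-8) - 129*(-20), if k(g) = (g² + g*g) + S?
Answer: 2709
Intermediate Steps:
S = 1 (S = -⅛*(-8) = 1)
k(g) = 1 + 2*g² (k(g) = (g² + g*g) + 1 = (g² + g²) + 1 = 2*g² + 1 = 1 + 2*g²)
k(-8) - 129*(-20) = (1 + 2*(-8)²) - 129*(-20) = (1 + 2*64) + 2580 = (1 + 128) + 2580 = 129 + 2580 = 2709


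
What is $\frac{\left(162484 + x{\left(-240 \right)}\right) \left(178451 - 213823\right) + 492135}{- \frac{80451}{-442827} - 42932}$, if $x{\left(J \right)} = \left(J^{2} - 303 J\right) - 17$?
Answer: $\frac{72792110522241}{301767751} \approx 2.4122 \cdot 10^{5}$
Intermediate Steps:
$x{\left(J \right)} = -17 + J^{2} - 303 J$
$\frac{\left(162484 + x{\left(-240 \right)}\right) \left(178451 - 213823\right) + 492135}{- \frac{80451}{-442827} - 42932} = \frac{\left(162484 - \left(-72703 - 57600\right)\right) \left(178451 - 213823\right) + 492135}{- \frac{80451}{-442827} - 42932} = \frac{\left(162484 + \left(-17 + 57600 + 72720\right)\right) \left(-35372\right) + 492135}{\left(-80451\right) \left(- \frac{1}{442827}\right) - 42932} = \frac{\left(162484 + 130303\right) \left(-35372\right) + 492135}{\frac{1277}{7029} - 42932} = \frac{292787 \left(-35372\right) + 492135}{- \frac{301767751}{7029}} = \left(-10356461764 + 492135\right) \left(- \frac{7029}{301767751}\right) = \left(-10355969629\right) \left(- \frac{7029}{301767751}\right) = \frac{72792110522241}{301767751}$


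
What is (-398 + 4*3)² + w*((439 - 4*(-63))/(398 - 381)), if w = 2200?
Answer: 4053132/17 ≈ 2.3842e+5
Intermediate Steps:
(-398 + 4*3)² + w*((439 - 4*(-63))/(398 - 381)) = (-398 + 4*3)² + 2200*((439 - 4*(-63))/(398 - 381)) = (-398 + 12)² + 2200*((439 + 252)/17) = (-386)² + 2200*(691*(1/17)) = 148996 + 2200*(691/17) = 148996 + 1520200/17 = 4053132/17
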